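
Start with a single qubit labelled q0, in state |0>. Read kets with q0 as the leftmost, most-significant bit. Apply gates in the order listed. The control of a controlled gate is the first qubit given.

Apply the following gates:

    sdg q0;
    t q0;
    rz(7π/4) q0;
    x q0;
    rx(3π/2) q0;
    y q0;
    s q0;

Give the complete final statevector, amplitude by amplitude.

After the circuit, the state carries amplitude -sqrt(2)*exp(5*I*pi/8)/2 on |0>, -sqrt(2)*exp(5*I*pi/8)/2 on |1>.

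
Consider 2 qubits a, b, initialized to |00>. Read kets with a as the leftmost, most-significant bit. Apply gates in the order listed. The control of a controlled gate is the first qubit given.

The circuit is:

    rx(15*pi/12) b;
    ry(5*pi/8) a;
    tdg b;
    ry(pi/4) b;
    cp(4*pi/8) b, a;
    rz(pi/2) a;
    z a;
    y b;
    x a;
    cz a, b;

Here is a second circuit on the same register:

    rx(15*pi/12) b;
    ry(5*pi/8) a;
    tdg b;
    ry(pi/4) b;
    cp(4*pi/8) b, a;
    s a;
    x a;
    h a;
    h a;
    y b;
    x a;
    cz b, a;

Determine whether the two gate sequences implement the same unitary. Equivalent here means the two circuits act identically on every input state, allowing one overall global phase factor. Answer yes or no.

No, they are not equivalent — no single phase factor reconciles the two unitaries.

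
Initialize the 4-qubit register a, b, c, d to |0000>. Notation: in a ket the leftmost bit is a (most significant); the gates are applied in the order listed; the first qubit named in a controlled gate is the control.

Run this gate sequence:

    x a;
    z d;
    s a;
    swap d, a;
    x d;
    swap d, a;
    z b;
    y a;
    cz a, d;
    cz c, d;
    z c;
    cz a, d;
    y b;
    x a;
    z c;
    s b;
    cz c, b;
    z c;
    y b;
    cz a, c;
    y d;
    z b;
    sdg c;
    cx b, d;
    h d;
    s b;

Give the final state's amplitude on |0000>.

The amplitude on |0000> is sqrt(2)/2.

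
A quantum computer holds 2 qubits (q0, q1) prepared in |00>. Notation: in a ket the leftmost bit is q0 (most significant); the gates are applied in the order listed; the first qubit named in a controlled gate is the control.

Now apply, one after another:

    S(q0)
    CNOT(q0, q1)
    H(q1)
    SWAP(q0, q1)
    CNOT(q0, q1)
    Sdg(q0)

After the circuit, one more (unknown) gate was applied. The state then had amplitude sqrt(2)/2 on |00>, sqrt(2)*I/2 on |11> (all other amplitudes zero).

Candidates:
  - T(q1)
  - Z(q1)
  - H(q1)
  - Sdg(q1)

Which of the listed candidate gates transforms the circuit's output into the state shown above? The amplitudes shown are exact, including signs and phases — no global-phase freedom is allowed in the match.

It was Z(q1) that produced the state shown.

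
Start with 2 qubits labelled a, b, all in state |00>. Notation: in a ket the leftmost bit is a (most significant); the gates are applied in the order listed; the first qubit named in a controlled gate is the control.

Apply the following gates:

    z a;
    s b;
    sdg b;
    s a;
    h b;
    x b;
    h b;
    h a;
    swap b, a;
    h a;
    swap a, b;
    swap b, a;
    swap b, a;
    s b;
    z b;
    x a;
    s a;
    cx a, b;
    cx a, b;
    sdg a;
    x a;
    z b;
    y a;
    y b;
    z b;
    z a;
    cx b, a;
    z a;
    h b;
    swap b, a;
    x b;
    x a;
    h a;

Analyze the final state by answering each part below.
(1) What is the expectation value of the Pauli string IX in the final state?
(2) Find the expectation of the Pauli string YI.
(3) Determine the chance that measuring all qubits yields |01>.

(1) The expectation value of IX is -1. Key observation: steps 15-22 multiply out to the identity, so the circuit reduces to the remaining gates.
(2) The expectation value of YI is 1.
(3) The probability of measuring |01> is 1/4.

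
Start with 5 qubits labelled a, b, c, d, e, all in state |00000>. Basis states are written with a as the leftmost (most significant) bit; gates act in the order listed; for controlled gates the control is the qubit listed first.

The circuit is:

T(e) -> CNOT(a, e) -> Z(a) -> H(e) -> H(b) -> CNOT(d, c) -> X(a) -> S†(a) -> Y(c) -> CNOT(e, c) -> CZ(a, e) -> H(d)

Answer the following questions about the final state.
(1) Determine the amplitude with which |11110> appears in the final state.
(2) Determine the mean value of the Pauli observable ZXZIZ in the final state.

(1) The final state's coefficient on |11110> equals sqrt(2)/4.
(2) The expectation value of ZXZIZ is 1.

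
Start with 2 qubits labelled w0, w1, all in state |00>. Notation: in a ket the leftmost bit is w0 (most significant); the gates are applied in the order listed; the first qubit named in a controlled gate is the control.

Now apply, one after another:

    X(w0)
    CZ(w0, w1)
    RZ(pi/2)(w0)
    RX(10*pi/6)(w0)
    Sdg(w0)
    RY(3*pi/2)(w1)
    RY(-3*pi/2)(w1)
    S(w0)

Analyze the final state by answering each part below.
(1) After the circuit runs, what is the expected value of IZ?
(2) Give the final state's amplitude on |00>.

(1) The expectation value of IZ is 1. Key observation: gates 5-8 undo each other exactly, leaving only the rest of the circuit to track.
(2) The amplitude on |00> is -exp(3*I*pi/4)/2.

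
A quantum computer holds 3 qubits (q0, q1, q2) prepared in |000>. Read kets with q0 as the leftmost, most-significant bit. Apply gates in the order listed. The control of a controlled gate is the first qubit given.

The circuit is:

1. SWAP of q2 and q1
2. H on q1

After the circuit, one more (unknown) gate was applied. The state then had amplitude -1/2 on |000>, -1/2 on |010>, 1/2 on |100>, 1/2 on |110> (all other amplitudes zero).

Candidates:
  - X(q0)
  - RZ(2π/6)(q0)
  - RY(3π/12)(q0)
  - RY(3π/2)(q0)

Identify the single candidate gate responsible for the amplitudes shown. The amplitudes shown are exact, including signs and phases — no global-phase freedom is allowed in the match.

The unique candidate consistent with the amplitudes is RY(3π/2)(q0).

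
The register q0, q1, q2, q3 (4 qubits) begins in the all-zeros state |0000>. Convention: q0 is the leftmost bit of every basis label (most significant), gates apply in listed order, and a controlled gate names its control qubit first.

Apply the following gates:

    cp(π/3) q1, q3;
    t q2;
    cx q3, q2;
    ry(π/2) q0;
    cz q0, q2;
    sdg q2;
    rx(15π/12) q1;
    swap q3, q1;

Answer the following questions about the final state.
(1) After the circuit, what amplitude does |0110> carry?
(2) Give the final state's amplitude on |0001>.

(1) The final state's coefficient on |0110> equals 0.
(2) The amplitude on |0001> is -I*sqrt(2*sqrt(2) + 4)/4.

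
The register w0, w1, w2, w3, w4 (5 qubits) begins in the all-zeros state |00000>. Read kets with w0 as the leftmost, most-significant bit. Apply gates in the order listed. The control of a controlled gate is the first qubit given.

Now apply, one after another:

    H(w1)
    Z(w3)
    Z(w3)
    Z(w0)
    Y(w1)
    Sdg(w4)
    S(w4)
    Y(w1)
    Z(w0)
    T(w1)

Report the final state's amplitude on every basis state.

After the circuit, the state carries amplitude sqrt(2)/2 on |00000>, sqrt(2)*exp(I*pi/4)/2 on |01000>, and 0 on every other basis state. Key observation: steps 4-9 multiply out to the identity, so the circuit reduces to the remaining gates.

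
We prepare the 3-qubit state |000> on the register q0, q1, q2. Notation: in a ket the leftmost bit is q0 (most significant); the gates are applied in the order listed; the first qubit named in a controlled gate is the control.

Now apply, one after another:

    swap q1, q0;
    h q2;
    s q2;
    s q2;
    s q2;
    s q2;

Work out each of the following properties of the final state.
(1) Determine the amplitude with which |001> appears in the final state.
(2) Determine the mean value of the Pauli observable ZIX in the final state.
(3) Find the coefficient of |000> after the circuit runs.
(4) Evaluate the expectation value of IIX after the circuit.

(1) The final state's coefficient on |001> equals sqrt(2)/2. Key observation: gates 3-6 undo each other exactly, leaving only the rest of the circuit to track.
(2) The observable ZIX averages to 1.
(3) The final state's coefficient on |000> equals sqrt(2)/2.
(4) In the final state, IIX has expectation 1.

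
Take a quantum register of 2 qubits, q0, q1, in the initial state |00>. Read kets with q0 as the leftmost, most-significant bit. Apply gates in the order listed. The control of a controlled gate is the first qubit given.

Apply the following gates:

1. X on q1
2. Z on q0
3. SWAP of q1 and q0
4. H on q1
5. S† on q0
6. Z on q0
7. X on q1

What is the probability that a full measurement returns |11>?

The probability of measuring |11> is 1/2.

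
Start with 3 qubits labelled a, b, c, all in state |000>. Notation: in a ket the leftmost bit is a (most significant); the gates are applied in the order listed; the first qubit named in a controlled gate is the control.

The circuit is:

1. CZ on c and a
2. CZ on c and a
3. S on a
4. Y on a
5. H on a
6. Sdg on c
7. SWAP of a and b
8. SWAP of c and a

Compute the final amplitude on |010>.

The final state's coefficient on |010> equals -sqrt(2)*I/2.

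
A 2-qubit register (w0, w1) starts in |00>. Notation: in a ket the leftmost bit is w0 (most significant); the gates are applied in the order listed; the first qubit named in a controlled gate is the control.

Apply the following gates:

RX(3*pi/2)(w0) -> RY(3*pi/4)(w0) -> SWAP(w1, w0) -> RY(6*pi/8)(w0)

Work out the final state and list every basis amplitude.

The final amplitudes are -sqrt(2)/4 + 1/4 + I/4 on |00>, -1/4 - sqrt(2)*I/4 + I/4 on |01>, -1/4 + I/4 + sqrt(2)*I/4 on |10>, -sqrt(2)/4 - 1/4 - I/4 on |11>.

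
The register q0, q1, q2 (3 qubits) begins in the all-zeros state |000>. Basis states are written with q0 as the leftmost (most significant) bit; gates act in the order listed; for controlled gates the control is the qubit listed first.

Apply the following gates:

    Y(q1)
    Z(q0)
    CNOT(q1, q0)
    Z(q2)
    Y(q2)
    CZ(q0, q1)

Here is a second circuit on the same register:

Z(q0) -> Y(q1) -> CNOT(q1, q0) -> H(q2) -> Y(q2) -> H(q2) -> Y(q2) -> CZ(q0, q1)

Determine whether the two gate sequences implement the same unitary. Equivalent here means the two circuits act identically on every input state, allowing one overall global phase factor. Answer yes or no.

No, they are not equivalent — no single phase factor reconciles the two unitaries.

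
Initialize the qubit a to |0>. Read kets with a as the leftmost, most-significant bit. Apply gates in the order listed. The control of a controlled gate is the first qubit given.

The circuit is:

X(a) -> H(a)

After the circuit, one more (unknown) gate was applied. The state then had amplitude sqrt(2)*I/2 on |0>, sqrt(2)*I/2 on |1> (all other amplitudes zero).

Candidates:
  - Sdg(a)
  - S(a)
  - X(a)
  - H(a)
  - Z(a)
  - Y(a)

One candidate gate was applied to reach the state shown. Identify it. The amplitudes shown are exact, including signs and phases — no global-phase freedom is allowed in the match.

The applied gate was Y(a).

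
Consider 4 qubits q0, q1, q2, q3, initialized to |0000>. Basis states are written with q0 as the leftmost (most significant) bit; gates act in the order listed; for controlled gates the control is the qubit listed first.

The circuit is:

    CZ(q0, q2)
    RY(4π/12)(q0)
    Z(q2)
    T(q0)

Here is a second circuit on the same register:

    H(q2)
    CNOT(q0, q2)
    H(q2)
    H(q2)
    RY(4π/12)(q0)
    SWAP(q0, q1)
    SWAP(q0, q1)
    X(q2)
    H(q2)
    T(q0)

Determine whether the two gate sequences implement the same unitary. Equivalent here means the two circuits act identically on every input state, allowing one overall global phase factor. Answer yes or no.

Yes: on every input state the two circuits agree up to one overall phase factor.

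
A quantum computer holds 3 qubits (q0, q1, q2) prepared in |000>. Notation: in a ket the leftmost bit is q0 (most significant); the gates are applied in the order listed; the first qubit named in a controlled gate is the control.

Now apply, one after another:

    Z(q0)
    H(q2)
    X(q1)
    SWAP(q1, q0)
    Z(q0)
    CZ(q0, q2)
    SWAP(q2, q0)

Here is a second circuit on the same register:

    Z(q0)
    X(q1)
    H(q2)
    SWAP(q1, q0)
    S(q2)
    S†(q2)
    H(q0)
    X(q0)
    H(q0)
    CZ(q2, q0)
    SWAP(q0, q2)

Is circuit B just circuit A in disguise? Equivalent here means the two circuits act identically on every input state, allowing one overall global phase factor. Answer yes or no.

Yes — the two circuits implement the same unitary up to a global phase.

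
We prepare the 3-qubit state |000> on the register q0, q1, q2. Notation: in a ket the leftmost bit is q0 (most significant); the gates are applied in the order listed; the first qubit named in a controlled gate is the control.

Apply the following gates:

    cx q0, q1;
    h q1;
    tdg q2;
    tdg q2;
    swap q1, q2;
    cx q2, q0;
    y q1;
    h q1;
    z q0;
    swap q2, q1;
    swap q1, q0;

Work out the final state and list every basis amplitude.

The final amplitudes are I/2 on |000>, -I/2 on |001>, 0 on |010>, 0 on |011>, 0 on |100>, 0 on |101>, -I/2 on |110>, I/2 on |111>.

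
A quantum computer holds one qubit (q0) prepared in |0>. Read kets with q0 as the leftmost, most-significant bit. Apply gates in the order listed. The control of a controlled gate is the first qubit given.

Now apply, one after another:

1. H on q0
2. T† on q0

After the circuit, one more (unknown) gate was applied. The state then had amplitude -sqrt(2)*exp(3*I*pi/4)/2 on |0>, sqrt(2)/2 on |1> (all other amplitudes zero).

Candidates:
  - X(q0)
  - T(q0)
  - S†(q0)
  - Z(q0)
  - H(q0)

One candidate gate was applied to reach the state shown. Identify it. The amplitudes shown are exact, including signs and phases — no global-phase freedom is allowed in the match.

The unique candidate consistent with the amplitudes is X(q0).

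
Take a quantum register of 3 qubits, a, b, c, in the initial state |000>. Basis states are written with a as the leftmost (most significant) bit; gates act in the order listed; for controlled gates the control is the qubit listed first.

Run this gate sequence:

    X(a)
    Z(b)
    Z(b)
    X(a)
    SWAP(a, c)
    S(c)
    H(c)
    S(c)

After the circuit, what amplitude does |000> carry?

The final state's coefficient on |000> equals sqrt(2)/2. Key observation: gates 1-4 undo each other exactly, leaving only the rest of the circuit to track.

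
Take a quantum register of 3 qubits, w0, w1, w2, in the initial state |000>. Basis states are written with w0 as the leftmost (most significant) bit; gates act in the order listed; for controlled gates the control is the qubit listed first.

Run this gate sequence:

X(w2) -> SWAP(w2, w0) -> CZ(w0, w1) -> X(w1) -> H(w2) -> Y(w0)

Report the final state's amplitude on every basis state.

After the circuit, the state carries amplitude -sqrt(2)*I/2 on |010>, -sqrt(2)*I/2 on |011>, and 0 on every other basis state.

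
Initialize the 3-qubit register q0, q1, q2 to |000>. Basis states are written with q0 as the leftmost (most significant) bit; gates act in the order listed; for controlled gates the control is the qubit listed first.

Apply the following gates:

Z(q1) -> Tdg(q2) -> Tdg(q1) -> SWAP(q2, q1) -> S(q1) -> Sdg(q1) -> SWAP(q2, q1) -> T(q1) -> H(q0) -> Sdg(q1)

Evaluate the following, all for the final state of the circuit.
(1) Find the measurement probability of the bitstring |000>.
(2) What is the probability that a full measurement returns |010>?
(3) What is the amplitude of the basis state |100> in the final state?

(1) Outcome |000> occurs with probability 1/2. Key observation: the block from step 3 through step 8 cancels to the identity and can be dropped.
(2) The probability of measuring |010> is 0.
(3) The amplitude on |100> is sqrt(2)/2.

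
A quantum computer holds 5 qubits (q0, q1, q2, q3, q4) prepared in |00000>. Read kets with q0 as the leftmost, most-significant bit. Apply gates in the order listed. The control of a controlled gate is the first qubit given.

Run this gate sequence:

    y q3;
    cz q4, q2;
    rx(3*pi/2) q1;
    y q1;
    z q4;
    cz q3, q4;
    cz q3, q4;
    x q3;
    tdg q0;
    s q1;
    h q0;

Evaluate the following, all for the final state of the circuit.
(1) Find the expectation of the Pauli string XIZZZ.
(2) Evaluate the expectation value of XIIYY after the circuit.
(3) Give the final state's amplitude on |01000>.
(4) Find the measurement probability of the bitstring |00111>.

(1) The expectation value of XIZZZ is 1. Key observation: the block from step 6 through step 7 cancels to the identity and can be dropped.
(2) The expectation value of XIIYY is 0.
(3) The final state's coefficient on |01000> equals I/2.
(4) A full measurement returns |00111> with probability 0.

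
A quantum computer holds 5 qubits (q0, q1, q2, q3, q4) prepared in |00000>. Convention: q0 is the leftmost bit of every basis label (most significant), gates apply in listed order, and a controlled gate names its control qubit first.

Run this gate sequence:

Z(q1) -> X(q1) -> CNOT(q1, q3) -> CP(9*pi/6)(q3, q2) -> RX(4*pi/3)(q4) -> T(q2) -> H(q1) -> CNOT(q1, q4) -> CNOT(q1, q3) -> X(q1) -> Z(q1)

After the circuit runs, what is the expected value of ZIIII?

The observable ZIIII averages to 1.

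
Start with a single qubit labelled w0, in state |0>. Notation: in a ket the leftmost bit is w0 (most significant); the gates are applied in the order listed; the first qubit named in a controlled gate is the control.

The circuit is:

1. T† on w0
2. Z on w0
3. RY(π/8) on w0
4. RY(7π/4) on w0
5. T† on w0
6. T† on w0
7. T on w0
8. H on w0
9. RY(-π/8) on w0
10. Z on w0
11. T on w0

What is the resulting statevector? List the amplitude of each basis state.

The resulting statevector has amplitude -sqrt(2)*sqrt(sqrt(2)/4 + 1/2)*cos(pi/16)**2/2 - sqrt(2)*sqrt(sqrt(2)/4 + 1/2)*sin(pi/16)*cos(pi/16)/2 - sqrt(2)*sqrt(1/2 - sqrt(2)/4)*sin(pi/16)*cos(pi/16)/2 - sqrt(2)*sqrt(1/2 - sqrt(2)/4)*sin(pi/16)**2/2 - sqrt(2)*I*sqrt(1/2 - sqrt(2)/4)*exp(I*pi/4)*cos(pi/16)**2/2 - sqrt(2)*I*sqrt(sqrt(2)/4 + 1/2)*exp(I*pi/4)*sin(pi/16)**2/2 + sqrt(2)*I*sqrt(1/2 - sqrt(2)/4)*exp(I*pi/4)*sin(pi/16)*cos(pi/16)/2 + sqrt(2)*I*sqrt(sqrt(2)/4 + 1/2)*exp(I*pi/4)*sin(pi/16)*cos(pi/16)/2 on |0>, -sqrt(2)*sqrt(sqrt(2)/4 + 1/2)*sin(pi/16)*cos(pi/16)/2 - sqrt(2)*sqrt(sqrt(2)/4 + 1/2)*sin(pi/16)**2/2 + sqrt(2)*sqrt(1/2 - sqrt(2)/4)*sin(pi/16)*cos(pi/16)/2 + sqrt(2)*sqrt(1/2 - sqrt(2)/4)*cos(pi/16)**2/2 - sqrt(2)*sqrt(sqrt(2)/4 + 1/2)*exp(I*pi/4)*sin(pi/16)*cos(pi/16)/2 - sqrt(2)*sqrt(1/2 - sqrt(2)/4)*exp(I*pi/4)*sin(pi/16)**2/2 + sqrt(2)*sqrt(1/2 - sqrt(2)/4)*exp(I*pi/4)*sin(pi/16)*cos(pi/16)/2 + sqrt(2)*sqrt(sqrt(2)/4 + 1/2)*exp(I*pi/4)*cos(pi/16)**2/2 on |1>.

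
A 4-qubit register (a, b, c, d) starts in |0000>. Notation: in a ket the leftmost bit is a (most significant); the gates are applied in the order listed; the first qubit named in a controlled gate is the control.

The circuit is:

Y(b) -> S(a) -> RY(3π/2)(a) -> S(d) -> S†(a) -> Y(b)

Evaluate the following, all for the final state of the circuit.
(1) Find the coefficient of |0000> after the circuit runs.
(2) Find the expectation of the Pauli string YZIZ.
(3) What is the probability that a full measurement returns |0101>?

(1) |0000> carries amplitude -sqrt(2)/2 in the final state.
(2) The expectation value of YZIZ is 1.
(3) A full measurement returns |0101> with probability 0.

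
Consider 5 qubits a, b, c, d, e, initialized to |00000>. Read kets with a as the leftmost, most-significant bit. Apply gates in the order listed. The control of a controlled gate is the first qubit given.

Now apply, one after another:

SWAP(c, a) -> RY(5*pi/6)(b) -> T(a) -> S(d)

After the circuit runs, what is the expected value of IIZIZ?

The expectation value of IIZIZ is 1.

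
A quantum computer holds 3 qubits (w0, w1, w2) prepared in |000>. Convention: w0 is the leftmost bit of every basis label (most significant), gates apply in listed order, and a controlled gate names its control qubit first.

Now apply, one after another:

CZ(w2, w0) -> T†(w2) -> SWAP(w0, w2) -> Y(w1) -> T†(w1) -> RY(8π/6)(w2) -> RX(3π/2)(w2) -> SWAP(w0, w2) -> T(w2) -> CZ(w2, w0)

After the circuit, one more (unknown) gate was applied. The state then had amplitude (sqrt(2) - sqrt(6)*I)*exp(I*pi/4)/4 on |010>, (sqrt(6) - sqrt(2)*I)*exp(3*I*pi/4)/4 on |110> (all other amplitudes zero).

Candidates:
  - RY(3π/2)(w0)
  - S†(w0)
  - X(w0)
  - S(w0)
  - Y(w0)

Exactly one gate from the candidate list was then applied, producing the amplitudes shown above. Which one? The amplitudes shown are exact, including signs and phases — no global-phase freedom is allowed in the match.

The applied gate was S†(w0).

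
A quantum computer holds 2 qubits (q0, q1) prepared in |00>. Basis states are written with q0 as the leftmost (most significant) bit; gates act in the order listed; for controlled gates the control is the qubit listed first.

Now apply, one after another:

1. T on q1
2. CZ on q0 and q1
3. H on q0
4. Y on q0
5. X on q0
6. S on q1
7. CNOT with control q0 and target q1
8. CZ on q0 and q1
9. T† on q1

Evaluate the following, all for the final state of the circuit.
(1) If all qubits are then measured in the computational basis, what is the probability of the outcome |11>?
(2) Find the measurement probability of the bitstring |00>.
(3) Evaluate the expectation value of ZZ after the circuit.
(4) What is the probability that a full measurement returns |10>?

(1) A full measurement returns |11> with probability 1/2.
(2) Outcome |00> occurs with probability 1/2.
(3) In the final state, ZZ has expectation 1.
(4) Outcome |10> occurs with probability 0.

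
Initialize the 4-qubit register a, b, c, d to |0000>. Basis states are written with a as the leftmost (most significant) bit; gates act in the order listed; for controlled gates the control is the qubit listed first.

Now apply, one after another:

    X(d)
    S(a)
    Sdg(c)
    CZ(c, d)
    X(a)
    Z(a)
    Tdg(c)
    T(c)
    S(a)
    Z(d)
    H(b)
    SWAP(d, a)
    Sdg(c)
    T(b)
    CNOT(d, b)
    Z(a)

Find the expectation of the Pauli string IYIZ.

The expectation value of IYIZ is sqrt(2)/2.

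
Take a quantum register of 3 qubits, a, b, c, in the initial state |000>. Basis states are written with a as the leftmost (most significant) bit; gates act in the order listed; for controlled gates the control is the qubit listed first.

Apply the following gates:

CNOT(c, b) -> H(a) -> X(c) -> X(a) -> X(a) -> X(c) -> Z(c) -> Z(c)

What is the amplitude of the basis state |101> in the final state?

The amplitude on |101> is 0. Key observation: the block from step 3 through step 6 cancels to the identity and can be dropped.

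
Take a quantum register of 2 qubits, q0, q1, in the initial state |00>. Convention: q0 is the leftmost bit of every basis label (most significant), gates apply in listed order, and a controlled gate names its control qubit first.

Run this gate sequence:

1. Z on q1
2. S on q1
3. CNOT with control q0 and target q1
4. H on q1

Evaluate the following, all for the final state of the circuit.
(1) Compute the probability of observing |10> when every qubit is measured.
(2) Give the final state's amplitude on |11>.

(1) A full measurement returns |10> with probability 0.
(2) |11> carries amplitude 0 in the final state.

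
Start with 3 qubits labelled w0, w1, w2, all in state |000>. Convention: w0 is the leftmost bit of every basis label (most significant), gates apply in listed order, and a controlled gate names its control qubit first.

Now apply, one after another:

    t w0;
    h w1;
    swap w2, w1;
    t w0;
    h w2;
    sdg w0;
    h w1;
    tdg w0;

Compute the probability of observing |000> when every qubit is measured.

A full measurement returns |000> with probability 1/2.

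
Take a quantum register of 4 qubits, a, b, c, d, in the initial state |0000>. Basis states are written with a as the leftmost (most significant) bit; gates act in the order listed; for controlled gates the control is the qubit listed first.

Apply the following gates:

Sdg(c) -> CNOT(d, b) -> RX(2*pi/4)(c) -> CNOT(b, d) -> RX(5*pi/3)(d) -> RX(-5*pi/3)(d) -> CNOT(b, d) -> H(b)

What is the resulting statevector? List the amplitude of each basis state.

The resulting statevector has amplitude 1/2 on |0000>, -I/2 on |0010>, 1/2 on |0100>, -I/2 on |0110>, and 0 on every other basis state. Key observation: steps 4-7 multiply out to the identity, so the circuit reduces to the remaining gates.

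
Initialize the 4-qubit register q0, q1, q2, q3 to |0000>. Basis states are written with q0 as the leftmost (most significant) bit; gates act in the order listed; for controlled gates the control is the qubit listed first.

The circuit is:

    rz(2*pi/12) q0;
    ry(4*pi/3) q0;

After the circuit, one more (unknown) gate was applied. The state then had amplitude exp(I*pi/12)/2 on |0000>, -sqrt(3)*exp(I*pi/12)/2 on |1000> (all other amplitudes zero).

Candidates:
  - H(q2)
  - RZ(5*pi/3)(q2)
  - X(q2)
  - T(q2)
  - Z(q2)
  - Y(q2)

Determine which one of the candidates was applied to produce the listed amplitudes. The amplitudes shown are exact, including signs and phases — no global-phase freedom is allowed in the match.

The unique candidate consistent with the amplitudes is RZ(5*pi/3)(q2).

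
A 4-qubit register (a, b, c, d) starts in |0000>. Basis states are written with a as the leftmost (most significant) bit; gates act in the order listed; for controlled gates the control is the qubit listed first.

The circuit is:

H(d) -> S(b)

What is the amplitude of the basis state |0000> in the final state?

|0000> carries amplitude sqrt(2)/2 in the final state.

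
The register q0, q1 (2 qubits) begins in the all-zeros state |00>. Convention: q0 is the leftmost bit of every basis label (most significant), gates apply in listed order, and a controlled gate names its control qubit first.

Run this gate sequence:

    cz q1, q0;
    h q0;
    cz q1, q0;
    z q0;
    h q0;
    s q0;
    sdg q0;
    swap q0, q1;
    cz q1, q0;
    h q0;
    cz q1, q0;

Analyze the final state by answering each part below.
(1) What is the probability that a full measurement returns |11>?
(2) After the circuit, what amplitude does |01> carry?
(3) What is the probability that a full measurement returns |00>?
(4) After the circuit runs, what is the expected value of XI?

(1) The probability of measuring |11> is 1/2.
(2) The final state's coefficient on |01> equals sqrt(2)/2.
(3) Outcome |00> occurs with probability 0.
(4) In the final state, XI has expectation -1.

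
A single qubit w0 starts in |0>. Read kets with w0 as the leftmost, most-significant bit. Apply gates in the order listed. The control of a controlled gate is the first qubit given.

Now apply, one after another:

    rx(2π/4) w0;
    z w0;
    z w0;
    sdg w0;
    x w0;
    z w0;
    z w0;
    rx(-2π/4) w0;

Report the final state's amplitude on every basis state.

The resulting statevector has amplitude -1/2 + I/2 on |0>, 1/2 - I/2 on |1>.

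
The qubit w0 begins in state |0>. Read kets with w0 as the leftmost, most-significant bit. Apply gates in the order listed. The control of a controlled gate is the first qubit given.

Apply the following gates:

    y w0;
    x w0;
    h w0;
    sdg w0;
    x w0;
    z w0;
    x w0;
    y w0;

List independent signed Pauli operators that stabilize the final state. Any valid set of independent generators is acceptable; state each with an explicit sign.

One valid set of independent stabilizer generators is +Y (any independent generating set of the same group is equally correct).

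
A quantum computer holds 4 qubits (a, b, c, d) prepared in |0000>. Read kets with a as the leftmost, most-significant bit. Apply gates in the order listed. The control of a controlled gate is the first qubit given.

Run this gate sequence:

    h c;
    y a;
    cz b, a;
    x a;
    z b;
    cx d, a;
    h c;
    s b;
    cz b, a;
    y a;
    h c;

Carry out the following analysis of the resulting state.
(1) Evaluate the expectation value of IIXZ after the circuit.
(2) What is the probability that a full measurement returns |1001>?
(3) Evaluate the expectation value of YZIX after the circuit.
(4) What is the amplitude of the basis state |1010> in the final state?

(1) The observable IIXZ averages to 1.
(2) The probability of measuring |1001> is 0.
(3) The observable YZIX averages to 0.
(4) The final state's coefficient on |1010> equals -sqrt(2)/2.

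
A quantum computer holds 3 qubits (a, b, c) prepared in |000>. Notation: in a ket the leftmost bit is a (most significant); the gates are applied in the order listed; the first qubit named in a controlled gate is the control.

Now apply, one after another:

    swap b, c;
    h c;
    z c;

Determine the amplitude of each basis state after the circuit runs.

After the circuit, the state carries amplitude sqrt(2)/2 on |000>, -sqrt(2)/2 on |001>, and 0 on every other basis state.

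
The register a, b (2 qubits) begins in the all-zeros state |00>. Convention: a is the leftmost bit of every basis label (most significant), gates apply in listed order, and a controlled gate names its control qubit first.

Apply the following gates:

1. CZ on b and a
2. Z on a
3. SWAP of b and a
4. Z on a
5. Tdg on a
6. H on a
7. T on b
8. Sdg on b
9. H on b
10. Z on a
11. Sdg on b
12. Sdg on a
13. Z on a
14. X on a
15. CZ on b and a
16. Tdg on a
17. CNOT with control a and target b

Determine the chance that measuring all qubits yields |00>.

Outcome |00> occurs with probability 1/4.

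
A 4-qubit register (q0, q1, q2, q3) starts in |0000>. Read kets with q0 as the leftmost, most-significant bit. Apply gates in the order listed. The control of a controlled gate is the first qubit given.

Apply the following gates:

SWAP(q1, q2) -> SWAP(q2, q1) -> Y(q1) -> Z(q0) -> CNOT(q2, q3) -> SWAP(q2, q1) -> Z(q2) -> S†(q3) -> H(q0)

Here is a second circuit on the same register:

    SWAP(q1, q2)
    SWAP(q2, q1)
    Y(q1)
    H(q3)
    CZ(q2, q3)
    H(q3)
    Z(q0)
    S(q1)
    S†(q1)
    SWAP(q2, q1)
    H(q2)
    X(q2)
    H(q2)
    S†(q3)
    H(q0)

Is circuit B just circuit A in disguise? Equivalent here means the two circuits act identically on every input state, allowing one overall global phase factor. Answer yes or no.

Yes, they are equivalent — the unitaries differ by at most a global phase.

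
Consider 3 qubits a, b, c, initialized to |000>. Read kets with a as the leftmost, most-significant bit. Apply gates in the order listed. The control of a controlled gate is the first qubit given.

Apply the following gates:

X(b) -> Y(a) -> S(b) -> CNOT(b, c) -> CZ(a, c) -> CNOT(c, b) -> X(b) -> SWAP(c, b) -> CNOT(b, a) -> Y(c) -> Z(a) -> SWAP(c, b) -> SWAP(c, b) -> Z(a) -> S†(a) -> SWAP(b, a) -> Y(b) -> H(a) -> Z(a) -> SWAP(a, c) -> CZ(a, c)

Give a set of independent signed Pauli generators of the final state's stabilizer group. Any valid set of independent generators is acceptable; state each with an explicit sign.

The final state is stabilized by the group generated by +IIX, +ZII, -IZI; other independent generating sets are equally valid. Key observation: the block from step 11 through step 14 cancels to the identity and can be dropped.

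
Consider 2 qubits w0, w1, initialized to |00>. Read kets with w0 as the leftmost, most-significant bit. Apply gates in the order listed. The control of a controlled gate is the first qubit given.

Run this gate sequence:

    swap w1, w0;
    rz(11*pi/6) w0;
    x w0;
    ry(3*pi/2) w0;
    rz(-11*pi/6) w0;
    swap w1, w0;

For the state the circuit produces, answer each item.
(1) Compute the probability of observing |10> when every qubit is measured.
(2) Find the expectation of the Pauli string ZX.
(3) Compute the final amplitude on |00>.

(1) The probability of measuring |10> is 0.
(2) The observable ZX averages to sqrt(3)/2.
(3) |00> carries amplitude -sqrt(2)/2 in the final state.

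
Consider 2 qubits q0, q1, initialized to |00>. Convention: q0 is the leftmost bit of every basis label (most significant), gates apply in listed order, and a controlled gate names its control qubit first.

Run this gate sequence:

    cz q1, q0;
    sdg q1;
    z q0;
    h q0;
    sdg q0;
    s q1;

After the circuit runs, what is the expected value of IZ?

The expectation value of IZ is 1.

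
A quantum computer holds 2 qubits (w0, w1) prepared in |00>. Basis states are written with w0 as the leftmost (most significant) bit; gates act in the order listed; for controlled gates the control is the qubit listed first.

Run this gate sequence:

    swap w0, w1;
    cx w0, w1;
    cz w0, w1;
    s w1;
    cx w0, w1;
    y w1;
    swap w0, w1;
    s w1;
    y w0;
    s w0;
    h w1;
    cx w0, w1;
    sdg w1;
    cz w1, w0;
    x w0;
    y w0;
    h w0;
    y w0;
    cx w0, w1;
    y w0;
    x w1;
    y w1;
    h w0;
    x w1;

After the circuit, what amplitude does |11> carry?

The amplitude on |11> is sqrt(2)*(1 + I)/4.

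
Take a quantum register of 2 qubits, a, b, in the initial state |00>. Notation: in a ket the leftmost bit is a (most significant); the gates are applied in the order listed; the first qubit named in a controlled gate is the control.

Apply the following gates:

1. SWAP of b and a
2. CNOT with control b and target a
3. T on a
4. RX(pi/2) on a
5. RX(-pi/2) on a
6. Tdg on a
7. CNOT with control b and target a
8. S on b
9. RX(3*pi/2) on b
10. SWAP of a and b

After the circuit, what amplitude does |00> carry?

The final state's coefficient on |00> equals -sqrt(2)/2.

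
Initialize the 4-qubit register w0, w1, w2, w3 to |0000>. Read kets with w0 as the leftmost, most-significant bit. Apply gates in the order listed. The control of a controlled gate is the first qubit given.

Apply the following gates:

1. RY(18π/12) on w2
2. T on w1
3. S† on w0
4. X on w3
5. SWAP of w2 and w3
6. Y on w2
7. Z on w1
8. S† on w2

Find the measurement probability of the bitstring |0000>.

Outcome |0000> occurs with probability 1/2.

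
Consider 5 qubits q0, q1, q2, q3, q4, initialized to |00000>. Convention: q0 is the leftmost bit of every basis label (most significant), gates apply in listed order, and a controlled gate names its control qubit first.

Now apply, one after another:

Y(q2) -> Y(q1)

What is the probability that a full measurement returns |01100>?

The probability of measuring |01100> is 1.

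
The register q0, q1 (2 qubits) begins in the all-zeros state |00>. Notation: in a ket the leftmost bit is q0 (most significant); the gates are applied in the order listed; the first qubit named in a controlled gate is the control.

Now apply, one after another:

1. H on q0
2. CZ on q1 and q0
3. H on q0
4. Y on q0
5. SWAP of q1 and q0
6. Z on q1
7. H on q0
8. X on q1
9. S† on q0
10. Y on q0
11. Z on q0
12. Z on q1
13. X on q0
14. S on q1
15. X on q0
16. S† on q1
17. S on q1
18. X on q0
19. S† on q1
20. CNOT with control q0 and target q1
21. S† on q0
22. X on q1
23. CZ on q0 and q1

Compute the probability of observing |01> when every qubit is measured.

The probability of measuring |01> is 1/2. Key observation: the block from step 14 through step 19 cancels to the identity and can be dropped.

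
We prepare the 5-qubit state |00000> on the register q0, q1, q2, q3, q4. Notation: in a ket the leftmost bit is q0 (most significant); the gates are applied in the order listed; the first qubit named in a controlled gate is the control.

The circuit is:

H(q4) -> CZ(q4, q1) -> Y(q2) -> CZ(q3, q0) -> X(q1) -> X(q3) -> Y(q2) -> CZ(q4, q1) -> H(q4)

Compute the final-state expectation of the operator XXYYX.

In the final state, XXYYX has expectation 0.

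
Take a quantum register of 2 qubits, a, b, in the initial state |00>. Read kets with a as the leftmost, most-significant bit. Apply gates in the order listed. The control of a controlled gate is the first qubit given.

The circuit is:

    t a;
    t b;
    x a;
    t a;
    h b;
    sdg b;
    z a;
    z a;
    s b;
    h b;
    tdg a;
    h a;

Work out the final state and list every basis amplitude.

The final amplitudes are sqrt(2)/2 on |00>, 0 on |01>, -sqrt(2)/2 on |10>, 0 on |11>.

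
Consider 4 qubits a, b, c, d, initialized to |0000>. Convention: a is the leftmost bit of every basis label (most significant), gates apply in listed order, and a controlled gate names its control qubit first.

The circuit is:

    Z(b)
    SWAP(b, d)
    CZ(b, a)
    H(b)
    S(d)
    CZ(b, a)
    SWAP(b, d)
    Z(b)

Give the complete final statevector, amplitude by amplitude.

The final amplitudes are sqrt(2)/2 on |0000>, sqrt(2)/2 on |0001>, and 0 on every other basis state.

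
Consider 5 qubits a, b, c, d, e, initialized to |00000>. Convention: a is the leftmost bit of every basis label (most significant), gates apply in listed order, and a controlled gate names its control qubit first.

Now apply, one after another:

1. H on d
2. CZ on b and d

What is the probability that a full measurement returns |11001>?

Outcome |11001> occurs with probability 0.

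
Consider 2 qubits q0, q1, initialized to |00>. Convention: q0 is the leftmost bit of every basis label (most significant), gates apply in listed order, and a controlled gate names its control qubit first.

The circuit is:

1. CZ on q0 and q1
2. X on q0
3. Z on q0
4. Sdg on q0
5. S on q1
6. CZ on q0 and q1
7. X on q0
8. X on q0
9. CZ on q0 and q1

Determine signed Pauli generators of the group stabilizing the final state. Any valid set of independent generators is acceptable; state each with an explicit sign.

The final state is stabilized by the group generated by -ZI, +IZ; other independent generating sets are equally valid.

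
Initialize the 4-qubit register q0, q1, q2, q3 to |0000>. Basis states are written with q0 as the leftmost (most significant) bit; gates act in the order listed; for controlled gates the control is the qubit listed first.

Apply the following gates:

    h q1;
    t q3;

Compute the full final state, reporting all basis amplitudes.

The resulting statevector has amplitude sqrt(2)/2 on |0000>, sqrt(2)/2 on |0100>, and 0 on every other basis state.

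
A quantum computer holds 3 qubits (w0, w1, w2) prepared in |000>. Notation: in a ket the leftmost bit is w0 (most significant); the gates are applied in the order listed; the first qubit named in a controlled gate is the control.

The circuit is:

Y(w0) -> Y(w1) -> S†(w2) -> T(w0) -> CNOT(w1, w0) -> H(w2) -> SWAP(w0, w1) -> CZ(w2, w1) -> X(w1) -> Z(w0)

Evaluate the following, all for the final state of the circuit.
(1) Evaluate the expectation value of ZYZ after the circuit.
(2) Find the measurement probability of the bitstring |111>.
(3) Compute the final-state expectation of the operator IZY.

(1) The expectation value of ZYZ is 0.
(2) Outcome |111> occurs with probability 1/2.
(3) The observable IZY averages to 0.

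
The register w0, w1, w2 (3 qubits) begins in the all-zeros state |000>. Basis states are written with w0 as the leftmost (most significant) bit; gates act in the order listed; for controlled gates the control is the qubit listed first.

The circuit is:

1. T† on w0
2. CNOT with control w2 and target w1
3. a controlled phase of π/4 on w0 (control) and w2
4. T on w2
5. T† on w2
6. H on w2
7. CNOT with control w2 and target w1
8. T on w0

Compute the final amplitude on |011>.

|011> carries amplitude sqrt(2)/2 in the final state.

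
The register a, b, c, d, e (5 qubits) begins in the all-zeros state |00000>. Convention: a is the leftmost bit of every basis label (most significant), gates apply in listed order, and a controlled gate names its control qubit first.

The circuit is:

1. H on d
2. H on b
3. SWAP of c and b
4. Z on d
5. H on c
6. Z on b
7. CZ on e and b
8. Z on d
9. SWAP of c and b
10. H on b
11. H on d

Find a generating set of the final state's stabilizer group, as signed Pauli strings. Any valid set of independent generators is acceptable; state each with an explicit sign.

The stabilizer group can be generated by +IXIII, +ZIIII, +IIZII, +IIIZI, +IIIIZ, among other valid generating sets.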